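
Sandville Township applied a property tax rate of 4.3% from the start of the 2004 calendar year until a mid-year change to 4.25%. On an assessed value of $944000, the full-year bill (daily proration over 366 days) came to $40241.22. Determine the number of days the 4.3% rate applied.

94 days

Let d = days at the first rate; then 366 − d days at the second rate.
$944000 × [4.3%·d + 4.25%·(366−d)] / 366 = $40241.22
Solving gives d = 94, so the new rate took effect on April 4, 2004.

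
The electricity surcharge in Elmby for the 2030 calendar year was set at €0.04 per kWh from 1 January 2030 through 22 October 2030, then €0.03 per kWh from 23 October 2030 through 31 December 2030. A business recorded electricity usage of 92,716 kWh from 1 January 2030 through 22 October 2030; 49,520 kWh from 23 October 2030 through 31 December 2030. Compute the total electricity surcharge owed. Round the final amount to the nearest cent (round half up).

€5194.24

1 January – 22 October 2030: 92,716 kWh at €0.04/kWh → €3708.64
23 October – 31 December 2030: 49,520 kWh at €0.03/kWh → €1485.60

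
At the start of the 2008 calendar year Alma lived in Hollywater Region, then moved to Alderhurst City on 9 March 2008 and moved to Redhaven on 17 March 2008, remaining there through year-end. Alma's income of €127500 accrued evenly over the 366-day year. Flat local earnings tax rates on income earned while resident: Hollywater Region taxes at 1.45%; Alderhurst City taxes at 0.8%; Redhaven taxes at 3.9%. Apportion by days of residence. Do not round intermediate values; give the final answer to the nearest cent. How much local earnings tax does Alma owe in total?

€4305.74

Hollywater Region, 1 January – 8 March 2008: 68 days → €127500 × 1.45% × 68/366 = €343.4836
Alderhurst City, 9 March – 16 March 2008: 8 days → €127500 × 0.8% × 8/366 = €22.2951
Redhaven, 17 March – 31 December 2008: 290 days → €127500 × 3.9% × 290/366 = €3939.9590
Total = €4305.7377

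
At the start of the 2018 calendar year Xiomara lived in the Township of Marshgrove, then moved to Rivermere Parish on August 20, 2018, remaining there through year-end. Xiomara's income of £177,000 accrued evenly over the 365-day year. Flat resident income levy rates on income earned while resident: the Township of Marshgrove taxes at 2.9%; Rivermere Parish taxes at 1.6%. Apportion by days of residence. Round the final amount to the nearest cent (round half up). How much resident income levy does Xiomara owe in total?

The Township of Marshgrove, January 1 – August 19, 2018: 231 days → £177,000 × 2.9% × 231/365 = £3,248.5562
Rivermere Parish, August 20 – December 31, 2018: 134 days → £177,000 × 1.6% × 134/365 = £1,039.6932
Total = £4,288.2493

£4,288.25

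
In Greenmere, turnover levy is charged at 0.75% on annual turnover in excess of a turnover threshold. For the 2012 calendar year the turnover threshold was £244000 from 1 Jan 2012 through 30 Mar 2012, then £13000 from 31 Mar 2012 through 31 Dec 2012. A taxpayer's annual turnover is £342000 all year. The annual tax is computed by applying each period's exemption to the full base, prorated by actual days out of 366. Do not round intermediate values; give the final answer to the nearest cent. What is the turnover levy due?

1 Jan – 30 Mar 2012: 90 days, exemption £244000 → (£342000 − £244000) × 0.75% × 90/366 = £180.7377
31 Mar – 31 Dec 2012: 276 days, exemption £13000 → (£342000 − £13000) × 0.75% × 276/366 = £1860.7377
Total = £2041.4754

£2041.48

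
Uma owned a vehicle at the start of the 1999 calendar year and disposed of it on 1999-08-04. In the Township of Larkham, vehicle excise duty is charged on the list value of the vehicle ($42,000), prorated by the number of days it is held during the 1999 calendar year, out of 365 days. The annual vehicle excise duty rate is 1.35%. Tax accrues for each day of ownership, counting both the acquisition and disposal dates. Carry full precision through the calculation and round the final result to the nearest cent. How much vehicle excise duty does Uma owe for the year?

$335.54

Days held (1999-01-01 to 1999-08-04): 216 out of 365
Tax = $42,000 × 1.35% × 216/365 = $335.5397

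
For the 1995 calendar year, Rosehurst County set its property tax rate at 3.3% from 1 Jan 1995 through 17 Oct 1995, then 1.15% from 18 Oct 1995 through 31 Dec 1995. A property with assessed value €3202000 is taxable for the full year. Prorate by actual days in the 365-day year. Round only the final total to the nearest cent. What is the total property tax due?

1 Jan – 17 Oct 1995: 290 days at 3.3% → €3202000 × 3.3% × 290/365 = €83953.8082
18 Oct – 31 Dec 1995: 75 days at 1.15% → €3202000 × 1.15% × 75/365 = €7566.3699
Total = €91520.1781

€91520.18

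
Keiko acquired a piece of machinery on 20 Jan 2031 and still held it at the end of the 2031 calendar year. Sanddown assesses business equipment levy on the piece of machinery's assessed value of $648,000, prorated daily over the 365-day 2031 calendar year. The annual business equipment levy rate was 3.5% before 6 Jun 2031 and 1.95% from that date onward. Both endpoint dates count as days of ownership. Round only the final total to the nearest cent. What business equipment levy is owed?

20 Jan – 5 Jun 2031: 137 days at 3.5% → $648,000 × 3.5% × 137/365 = $8,512.7671
6 Jun – 31 Dec 2031: 209 days at 1.95% → $648,000 × 1.95% × 209/365 = $7,235.4082
Total = $15,748.1753

$15,748.18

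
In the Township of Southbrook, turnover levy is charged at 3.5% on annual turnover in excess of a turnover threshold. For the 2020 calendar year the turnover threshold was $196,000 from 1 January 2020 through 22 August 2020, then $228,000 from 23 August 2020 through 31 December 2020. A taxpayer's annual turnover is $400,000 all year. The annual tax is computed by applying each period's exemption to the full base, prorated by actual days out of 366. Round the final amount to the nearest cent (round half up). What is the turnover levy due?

$6,739.13

1 January – 22 August 2020: 235 days, exemption $196,000 → ($400,000 − $196,000) × 3.5% × 235/366 = $4,584.4262
23 August – 31 December 2020: 131 days, exemption $228,000 → ($400,000 − $228,000) × 3.5% × 131/366 = $2,154.6995
Total = $6,739.1257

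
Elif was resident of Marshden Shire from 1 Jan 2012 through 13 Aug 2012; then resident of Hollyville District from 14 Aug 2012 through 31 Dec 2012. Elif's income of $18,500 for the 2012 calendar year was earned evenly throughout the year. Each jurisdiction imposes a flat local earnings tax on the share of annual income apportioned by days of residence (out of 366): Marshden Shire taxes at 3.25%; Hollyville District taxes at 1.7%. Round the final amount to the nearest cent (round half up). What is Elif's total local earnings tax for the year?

Marshden Shire, 1 Jan – 13 Aug 2012: 226 days → $18,500 × 3.25% × 226/366 = $371.2637
Hollyville District, 14 Aug – 31 Dec 2012: 140 days → $18,500 × 1.7% × 140/366 = $120.3005
Total = $491.5642

$491.56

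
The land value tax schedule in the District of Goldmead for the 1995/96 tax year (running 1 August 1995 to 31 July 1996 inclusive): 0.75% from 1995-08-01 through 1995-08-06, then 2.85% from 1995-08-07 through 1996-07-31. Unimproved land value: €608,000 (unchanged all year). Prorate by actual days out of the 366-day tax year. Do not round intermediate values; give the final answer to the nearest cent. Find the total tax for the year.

1995-08-01 to 1995-08-06: 6 days at 0.75% → €608,000 × 0.75% × 6/366 = €74.7541
1995-08-07 to 1996-07-31: 360 days at 2.85% → €608,000 × 2.85% × 360/366 = €17,043.9344
Total = €17,118.6885

€17,118.69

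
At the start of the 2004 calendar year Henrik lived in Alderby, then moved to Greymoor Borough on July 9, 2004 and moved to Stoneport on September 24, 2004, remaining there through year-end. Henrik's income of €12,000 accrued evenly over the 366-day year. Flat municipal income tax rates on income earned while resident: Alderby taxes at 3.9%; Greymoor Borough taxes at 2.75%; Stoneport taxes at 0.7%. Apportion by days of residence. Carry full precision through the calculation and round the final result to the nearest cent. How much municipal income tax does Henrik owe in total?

€335.10

Alderby, January 1 – July 8, 2004: 190 days → €12,000 × 3.9% × 190/366 = €242.9508
Greymoor Borough, July 9 – September 23, 2004: 77 days → €12,000 × 2.75% × 77/366 = €69.4262
Stoneport, September 24 – December 31, 2004: 99 days → €12,000 × 0.7% × 99/366 = €22.7213
Total = €335.0984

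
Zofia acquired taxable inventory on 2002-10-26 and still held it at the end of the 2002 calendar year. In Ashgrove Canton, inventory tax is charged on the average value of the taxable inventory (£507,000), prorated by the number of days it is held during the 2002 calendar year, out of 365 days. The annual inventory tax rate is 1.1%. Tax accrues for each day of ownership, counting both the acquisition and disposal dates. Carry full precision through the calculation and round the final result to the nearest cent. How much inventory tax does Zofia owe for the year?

£1,023.72

Days held (2002-10-26 to 2002-12-31): 67 out of 365
Tax = £507,000 × 1.1% × 67/365 = £1,023.7233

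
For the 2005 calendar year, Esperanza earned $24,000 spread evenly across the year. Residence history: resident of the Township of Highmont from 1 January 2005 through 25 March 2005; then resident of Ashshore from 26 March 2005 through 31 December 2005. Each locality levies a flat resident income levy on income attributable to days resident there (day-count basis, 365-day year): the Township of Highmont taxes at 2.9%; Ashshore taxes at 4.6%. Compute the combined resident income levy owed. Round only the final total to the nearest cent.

$1,010.10

The Township of Highmont, 1 January – 25 March 2005: 84 days → $24,000 × 2.9% × 84/365 = $160.1753
Ashshore, 26 March – 31 December 2005: 281 days → $24,000 × 4.6% × 281/365 = $849.9288
Total = $1,010.1041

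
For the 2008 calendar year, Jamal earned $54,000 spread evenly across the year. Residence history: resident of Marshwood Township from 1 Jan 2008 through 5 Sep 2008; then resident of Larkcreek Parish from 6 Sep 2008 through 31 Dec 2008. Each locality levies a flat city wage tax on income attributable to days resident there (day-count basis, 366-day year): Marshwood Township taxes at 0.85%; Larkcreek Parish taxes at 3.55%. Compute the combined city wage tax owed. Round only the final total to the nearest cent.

$925.08

Marshwood Township, 1 Jan – 5 Sep 2008: 249 days → $54,000 × 0.85% × 249/366 = $312.2705
Larkcreek Parish, 6 Sep – 31 Dec 2008: 117 days → $54,000 × 3.55% × 117/366 = $612.8115
Total = $925.0820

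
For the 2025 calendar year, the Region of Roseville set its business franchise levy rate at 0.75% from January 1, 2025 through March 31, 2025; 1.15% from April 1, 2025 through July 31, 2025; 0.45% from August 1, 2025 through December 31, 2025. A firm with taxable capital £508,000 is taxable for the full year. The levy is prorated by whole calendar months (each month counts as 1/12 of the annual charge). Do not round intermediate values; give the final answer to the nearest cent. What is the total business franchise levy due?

January 1 – March 31, 2025: 3 months at 0.75% → £508,000 × 0.75% × 3/12 = £952.5000
April 1 – July 31, 2025: 4 months at 1.15% → £508,000 × 1.15% × 4/12 = £1,947.3333
August 1 – December 31, 2025: 5 months at 0.45% → £508,000 × 0.45% × 5/12 = £952.5000
Total = £3,852.3333

£3,852.33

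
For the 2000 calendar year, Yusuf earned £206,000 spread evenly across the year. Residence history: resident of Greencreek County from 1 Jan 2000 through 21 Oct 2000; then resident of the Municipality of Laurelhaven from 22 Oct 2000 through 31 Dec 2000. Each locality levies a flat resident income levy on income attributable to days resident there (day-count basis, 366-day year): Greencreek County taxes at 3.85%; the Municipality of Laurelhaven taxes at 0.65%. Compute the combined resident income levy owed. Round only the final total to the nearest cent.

Greencreek County, 1 Jan – 21 Oct 2000: 295 days → £206,000 × 3.85% × 295/366 = £6,392.4727
The Municipality of Laurelhaven, 22 Oct – 31 Dec 2000: 71 days → £206,000 × 0.65% × 71/366 = £259.7514
Total = £6,652.2240

£6,652.22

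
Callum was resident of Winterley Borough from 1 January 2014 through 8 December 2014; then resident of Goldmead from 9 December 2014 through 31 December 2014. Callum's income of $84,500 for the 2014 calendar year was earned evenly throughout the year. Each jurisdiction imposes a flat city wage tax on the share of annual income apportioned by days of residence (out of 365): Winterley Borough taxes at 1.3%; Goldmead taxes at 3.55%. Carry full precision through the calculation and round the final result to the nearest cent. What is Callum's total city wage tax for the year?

Winterley Borough, 1 January – 8 December 2014: 342 days → $84,500 × 1.3% × 342/365 = $1,029.2795
Goldmead, 9 December – 31 December 2014: 23 days → $84,500 × 3.55% × 23/365 = $189.0253
Total = $1,218.3048

$1,218.30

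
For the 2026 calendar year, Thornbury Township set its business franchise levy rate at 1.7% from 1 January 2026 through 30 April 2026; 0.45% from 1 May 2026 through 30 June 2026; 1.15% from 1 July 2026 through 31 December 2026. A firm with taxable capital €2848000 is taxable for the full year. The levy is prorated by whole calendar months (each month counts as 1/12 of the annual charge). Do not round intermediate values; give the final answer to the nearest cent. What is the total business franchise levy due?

1 January – 30 April 2026: 4 months at 1.7% → €2848000 × 1.7% × 4/12 = €16138.6667
1 May – 30 June 2026: 2 months at 0.45% → €2848000 × 0.45% × 2/12 = €2136.0000
1 July – 31 December 2026: 6 months at 1.15% → €2848000 × 1.15% × 6/12 = €16376.0000
Total = €34650.6667

€34650.67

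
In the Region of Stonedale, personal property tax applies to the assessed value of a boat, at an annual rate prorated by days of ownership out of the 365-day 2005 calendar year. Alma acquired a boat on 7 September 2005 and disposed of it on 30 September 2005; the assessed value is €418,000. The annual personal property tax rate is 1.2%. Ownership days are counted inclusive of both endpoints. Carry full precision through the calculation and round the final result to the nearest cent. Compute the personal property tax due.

Days held (7 September – 30 September 2005): 24 out of 365
Tax = €418,000 × 1.2% × 24/365 = €329.8192

€329.82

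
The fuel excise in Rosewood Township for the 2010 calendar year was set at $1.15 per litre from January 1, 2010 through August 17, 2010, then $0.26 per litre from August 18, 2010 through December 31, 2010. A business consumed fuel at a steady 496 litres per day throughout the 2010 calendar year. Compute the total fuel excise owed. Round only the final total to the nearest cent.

January 1 – August 17, 2010: 229 days × 496 litres/day = 113,584 litres at $1.15/litre → $130621.60
August 18 – December 31, 2010: 136 days × 496 litres/day = 67,456 litres at $0.26/litre → $17538.56

$148160.16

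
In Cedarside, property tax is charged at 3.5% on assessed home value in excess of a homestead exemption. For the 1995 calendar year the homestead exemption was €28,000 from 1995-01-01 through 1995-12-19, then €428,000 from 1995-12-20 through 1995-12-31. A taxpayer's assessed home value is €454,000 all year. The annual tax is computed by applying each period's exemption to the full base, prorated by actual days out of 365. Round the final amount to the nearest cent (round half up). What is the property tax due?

€14,449.73

1995-01-01 to 1995-12-19: 353 days, exemption €28,000 → (€454,000 − €28,000) × 3.5% × 353/365 = €14,419.8082
1995-12-20 to 1995-12-31: 12 days, exemption €428,000 → (€454,000 − €428,000) × 3.5% × 12/365 = €29.9178
Total = €14,449.7260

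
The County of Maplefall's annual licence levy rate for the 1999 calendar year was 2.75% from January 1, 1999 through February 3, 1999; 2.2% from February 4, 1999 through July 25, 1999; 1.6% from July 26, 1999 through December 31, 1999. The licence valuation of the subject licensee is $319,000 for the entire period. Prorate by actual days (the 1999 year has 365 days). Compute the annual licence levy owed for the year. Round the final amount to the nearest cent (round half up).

January 1 – February 3, 1999: 34 days at 2.75% → $319,000 × 2.75% × 34/365 = $817.1644
February 4 – July 25, 1999: 172 days at 2.2% → $319,000 × 2.2% × 172/365 = $3,307.1123
July 26 – December 31, 1999: 159 days at 1.6% → $319,000 × 1.6% × 159/365 = $2,223.3863
Total = $6,347.6630

$6,347.66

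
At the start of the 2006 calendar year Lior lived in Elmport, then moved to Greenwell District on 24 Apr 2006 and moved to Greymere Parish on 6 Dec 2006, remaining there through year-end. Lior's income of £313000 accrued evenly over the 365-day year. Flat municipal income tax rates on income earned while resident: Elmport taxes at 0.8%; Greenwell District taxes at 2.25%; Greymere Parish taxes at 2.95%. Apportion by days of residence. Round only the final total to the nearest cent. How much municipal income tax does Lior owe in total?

Elmport, 1 Jan – 23 Apr 2006: 113 days → £313000 × 0.8% × 113/365 = £775.2110
Greenwell District, 24 Apr – 5 Dec 2006: 226 days → £313000 × 2.25% × 226/365 = £4360.5616
Greymere Parish, 6 Dec – 31 Dec 2006: 26 days → £313000 × 2.95% × 26/365 = £657.7288
Total = £5793.5014

£5793.50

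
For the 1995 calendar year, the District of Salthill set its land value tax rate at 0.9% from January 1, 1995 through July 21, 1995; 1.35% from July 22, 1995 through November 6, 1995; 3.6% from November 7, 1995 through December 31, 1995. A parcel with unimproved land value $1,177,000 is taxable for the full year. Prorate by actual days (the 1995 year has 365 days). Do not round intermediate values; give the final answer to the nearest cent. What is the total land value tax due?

January 1 – July 21, 1995: 202 days at 0.9% → $1,177,000 × 0.9% × 202/365 = $5,862.4274
July 22 – November 6, 1995: 108 days at 1.35% → $1,177,000 × 1.35% × 108/365 = $4,701.5507
November 7 – December 31, 1995: 55 days at 3.6% → $1,177,000 × 3.6% × 55/365 = $6,384.8219
Total = $16,948.8000

$16,948.80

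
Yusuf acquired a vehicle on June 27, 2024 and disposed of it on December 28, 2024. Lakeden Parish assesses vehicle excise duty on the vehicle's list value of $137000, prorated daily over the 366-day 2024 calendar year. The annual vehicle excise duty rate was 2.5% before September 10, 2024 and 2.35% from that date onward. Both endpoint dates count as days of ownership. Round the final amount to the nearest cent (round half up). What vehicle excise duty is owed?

$1669.45

June 27 – September 9, 2024: 75 days at 2.5% → $137000 × 2.5% × 75/366 = $701.8443
September 10 – December 28, 2024: 110 days at 2.35% → $137000 × 2.35% × 110/366 = $967.6093
Total = $1669.4536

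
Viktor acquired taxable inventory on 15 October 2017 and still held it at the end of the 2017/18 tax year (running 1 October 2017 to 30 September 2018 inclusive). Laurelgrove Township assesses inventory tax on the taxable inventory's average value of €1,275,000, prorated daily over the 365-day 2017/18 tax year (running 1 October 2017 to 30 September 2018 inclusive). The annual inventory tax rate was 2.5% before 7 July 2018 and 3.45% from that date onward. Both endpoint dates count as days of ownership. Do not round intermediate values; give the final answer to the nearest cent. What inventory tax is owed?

15 October 2017 – 6 July 2018: 265 days at 2.5% → €1,275,000 × 2.5% × 265/365 = €23,142.1233
7 July – 30 September 2018: 86 days at 3.45% → €1,275,000 × 3.45% × 86/365 = €10,364.1781
Total = €33,506.3014

€33,506.30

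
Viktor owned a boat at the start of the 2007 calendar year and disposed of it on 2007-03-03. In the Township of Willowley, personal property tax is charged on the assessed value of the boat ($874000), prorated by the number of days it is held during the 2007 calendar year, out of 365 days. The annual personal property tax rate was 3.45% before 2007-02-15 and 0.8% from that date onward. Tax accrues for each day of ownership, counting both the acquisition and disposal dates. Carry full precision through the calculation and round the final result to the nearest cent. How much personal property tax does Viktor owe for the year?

$4043.15

2007-01-01 to 2007-02-14: 45 days at 3.45% → $874000 × 3.45% × 45/365 = $3717.4932
2007-02-15 to 2007-03-03: 17 days at 0.8% → $874000 × 0.8% × 17/365 = $325.6548
Total = $4043.1479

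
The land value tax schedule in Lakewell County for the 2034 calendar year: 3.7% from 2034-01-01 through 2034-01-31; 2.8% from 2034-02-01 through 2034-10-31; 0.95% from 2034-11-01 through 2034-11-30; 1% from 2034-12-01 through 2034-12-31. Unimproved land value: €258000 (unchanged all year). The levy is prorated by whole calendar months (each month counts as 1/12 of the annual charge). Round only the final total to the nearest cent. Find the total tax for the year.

2034-01-01 to 2034-01-31: 1 month at 3.7% → €258000 × 3.7% × 1/12 = €795.5000
2034-02-01 to 2034-10-31: 9 months at 2.8% → €258000 × 2.8% × 9/12 = €5418.0000
2034-11-01 to 2034-11-30: 1 month at 0.95% → €258000 × 0.95% × 1/12 = €204.2500
2034-12-01 to 2034-12-31: 1 month at 1% → €258000 × 1% × 1/12 = €215.0000
Total = €6632.7500

€6632.75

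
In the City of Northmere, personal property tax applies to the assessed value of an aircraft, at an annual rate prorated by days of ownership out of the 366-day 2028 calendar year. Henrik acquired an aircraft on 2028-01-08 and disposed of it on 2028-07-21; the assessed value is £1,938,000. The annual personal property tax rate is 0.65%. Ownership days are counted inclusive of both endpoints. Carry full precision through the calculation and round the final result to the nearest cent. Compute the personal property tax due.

Days held (2028-01-08 to 2028-07-21): 196 out of 366
Tax = £1,938,000 × 0.65% × 196/366 = £6,745.9344

£6,745.93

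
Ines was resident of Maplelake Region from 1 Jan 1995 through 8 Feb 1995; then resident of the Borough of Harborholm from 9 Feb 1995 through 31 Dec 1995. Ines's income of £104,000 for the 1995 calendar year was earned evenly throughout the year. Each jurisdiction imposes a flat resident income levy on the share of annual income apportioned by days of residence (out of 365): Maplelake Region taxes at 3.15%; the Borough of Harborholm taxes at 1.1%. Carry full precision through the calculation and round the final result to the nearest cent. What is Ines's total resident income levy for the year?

£1,371.80

Maplelake Region, 1 Jan – 8 Feb 1995: 39 days → £104,000 × 3.15% × 39/365 = £350.0384
The Borough of Harborholm, 9 Feb – 31 Dec 1995: 326 days → £104,000 × 1.1% × 326/365 = £1,021.7644
Total = £1,371.8027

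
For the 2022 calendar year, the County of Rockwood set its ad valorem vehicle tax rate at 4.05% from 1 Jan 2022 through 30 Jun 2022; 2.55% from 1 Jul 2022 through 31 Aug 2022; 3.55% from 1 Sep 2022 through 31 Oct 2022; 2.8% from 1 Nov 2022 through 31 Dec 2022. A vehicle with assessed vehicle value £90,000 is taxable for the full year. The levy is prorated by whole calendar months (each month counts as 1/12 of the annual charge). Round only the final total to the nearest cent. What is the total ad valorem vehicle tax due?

1 Jan – 30 Jun 2022: 6 months at 4.05% → £90,000 × 4.05% × 6/12 = £1,822.5000
1 Jul – 31 Aug 2022: 2 months at 2.55% → £90,000 × 2.55% × 2/12 = £382.5000
1 Sep – 31 Oct 2022: 2 months at 3.55% → £90,000 × 3.55% × 2/12 = £532.5000
1 Nov – 31 Dec 2022: 2 months at 2.8% → £90,000 × 2.8% × 2/12 = £420.0000
Total = £3,157.5000

£3,157.50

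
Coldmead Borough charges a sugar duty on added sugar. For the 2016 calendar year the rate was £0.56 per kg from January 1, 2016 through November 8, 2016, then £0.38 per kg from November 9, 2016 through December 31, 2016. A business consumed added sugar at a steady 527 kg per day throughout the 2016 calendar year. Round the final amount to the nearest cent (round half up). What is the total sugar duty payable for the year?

£102986.34

January 1 – November 8, 2016: 313 days × 527 kg/day = 164,951 kg at £0.56/kg → £92372.56
November 9 – December 31, 2016: 53 days × 527 kg/day = 27,931 kg at £0.38/kg → £10613.78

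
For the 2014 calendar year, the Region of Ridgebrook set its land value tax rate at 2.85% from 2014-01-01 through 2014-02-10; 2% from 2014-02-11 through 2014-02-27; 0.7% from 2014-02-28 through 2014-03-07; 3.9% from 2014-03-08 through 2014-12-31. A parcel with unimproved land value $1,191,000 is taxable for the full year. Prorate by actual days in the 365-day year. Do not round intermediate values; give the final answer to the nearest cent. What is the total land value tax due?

$43,154.99

2014-01-01 to 2014-02-10: 41 days at 2.85% → $1,191,000 × 2.85% × 41/365 = $3,812.8315
2014-02-11 to 2014-02-27: 17 days at 2% → $1,191,000 × 2% × 17/365 = $1,109.4247
2014-02-28 to 2014-03-07: 8 days at 0.7% → $1,191,000 × 0.7% × 8/365 = $182.7288
2014-03-08 to 2014-12-31: 299 days at 3.9% → $1,191,000 × 3.9% × 299/365 = $38,050.0027
Total = $43,154.9877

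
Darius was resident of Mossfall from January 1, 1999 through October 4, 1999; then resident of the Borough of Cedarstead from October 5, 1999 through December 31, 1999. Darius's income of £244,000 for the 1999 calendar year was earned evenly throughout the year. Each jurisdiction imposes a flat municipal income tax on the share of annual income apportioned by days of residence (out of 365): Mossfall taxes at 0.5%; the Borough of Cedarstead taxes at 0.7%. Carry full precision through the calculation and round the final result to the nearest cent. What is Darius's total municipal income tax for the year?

£1,337.65

Mossfall, January 1 – October 4, 1999: 277 days → £244,000 × 0.5% × 277/365 = £925.8630
The Borough of Cedarstead, October 5 – December 31, 1999: 88 days → £244,000 × 0.7% × 88/365 = £411.7918
Total = £1,337.6548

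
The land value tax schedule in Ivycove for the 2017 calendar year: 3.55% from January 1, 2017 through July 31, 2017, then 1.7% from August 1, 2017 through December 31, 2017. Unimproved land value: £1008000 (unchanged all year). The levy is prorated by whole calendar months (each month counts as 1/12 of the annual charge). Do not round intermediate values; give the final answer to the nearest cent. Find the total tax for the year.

January 1 – July 31, 2017: 7 months at 3.55% → £1008000 × 3.55% × 7/12 = £20874.0000
August 1 – December 31, 2017: 5 months at 1.7% → £1008000 × 1.7% × 5/12 = £7140.0000
Total = £28014.0000

£28014.00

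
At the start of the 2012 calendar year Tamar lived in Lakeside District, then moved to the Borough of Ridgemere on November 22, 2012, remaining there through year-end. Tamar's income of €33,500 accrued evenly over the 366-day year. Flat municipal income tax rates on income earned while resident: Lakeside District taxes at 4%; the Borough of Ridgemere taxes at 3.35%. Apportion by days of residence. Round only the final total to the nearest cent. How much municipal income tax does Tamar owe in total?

€1,316.20

Lakeside District, January 1 – November 21, 2012: 326 days → €33,500 × 4% × 326/366 = €1,193.5519
The Borough of Ridgemere, November 22 – December 31, 2012: 40 days → €33,500 × 3.35% × 40/366 = €122.6503
Total = €1,316.2022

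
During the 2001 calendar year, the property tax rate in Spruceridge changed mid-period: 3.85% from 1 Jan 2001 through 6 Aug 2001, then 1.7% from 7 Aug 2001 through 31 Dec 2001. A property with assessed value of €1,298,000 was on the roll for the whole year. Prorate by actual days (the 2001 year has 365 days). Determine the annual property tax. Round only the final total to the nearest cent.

€38,733.74

1 Jan – 6 Aug 2001: 218 days at 3.85% → €1,298,000 × 3.85% × 218/365 = €29,846.8877
7 Aug – 31 Dec 2001: 147 days at 1.7% → €1,298,000 × 1.7% × 147/365 = €8,886.8548
Total = €38,733.7425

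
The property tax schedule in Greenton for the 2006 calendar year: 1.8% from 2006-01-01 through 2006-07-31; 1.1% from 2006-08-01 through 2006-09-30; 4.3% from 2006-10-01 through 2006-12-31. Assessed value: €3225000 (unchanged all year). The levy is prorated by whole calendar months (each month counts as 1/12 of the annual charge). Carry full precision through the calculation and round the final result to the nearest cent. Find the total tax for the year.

2006-01-01 to 2006-07-31: 7 months at 1.8% → €3225000 × 1.8% × 7/12 = €33862.5000
2006-08-01 to 2006-09-30: 2 months at 1.1% → €3225000 × 1.1% × 2/12 = €5912.5000
2006-10-01 to 2006-12-31: 3 months at 4.3% → €3225000 × 4.3% × 3/12 = €34668.7500
Total = €74443.7500

€74443.75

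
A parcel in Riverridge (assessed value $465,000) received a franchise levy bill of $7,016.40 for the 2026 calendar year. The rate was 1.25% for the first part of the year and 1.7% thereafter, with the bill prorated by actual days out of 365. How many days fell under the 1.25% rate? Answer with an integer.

155 days

Let d = days at the first rate; then 365 − d days at the second rate.
$465,000 × [1.25%·d + 1.7%·(365−d)] / 365 = $7,016.40
Solving gives d = 155, so the new rate took effect on 5 Jun 2026.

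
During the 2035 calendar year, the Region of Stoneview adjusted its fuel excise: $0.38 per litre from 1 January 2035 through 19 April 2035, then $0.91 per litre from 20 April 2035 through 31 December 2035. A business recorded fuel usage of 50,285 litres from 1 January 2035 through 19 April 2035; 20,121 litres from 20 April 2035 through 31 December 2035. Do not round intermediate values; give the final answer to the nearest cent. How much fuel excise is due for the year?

1 January – 19 April 2035: 50,285 litres at $0.38/litre → $19,108.30
20 April – 31 December 2035: 20,121 litres at $0.91/litre → $18,310.11

$37,418.41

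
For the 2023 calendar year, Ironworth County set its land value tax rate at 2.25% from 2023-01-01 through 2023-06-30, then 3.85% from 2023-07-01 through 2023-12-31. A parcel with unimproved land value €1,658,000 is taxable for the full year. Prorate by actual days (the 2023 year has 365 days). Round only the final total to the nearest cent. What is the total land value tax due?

€50,678.02

2023-01-01 to 2023-06-30: 181 days at 2.25% → €1,658,000 × 2.25% × 181/365 = €18,499.1918
2023-07-01 to 2023-12-31: 184 days at 3.85% → €1,658,000 × 3.85% × 184/365 = €32,178.8274
Total = €50,678.0192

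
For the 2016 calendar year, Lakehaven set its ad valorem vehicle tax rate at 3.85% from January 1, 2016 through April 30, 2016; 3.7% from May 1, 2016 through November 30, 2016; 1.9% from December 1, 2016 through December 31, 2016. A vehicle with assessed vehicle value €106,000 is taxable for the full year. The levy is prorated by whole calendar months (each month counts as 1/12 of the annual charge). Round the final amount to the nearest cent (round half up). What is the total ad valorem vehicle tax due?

January 1 – April 30, 2016: 4 months at 3.85% → €106,000 × 3.85% × 4/12 = €1,360.3333
May 1 – November 30, 2016: 7 months at 3.7% → €106,000 × 3.7% × 7/12 = €2,287.8333
December 1 – December 31, 2016: 1 month at 1.9% → €106,000 × 1.9% × 1/12 = €167.8333
Total = €3,816.0000

€3,816.00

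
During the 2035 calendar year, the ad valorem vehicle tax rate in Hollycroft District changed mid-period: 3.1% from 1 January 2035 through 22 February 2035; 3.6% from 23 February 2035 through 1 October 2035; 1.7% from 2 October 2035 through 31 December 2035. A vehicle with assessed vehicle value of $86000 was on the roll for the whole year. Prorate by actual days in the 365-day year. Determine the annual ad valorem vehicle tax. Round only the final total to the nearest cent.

$2626.18

1 January – 22 February 2035: 53 days at 3.1% → $86000 × 3.1% × 53/365 = $387.1178
23 February – 1 October 2035: 221 days at 3.6% → $86000 × 3.6% × 221/365 = $1874.5644
2 October – 31 December 2035: 91 days at 1.7% → $86000 × 1.7% × 91/365 = $364.4986
Total = $2626.1808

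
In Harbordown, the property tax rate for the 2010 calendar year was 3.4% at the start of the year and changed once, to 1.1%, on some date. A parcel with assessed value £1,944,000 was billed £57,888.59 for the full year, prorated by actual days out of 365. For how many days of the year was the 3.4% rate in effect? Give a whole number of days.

298 days

Let d = days at the first rate; then 365 − d days at the second rate.
£1,944,000 × [3.4%·d + 1.1%·(365−d)] / 365 = £57,888.59
Solving gives d = 298, so the new rate took effect on October 26, 2010.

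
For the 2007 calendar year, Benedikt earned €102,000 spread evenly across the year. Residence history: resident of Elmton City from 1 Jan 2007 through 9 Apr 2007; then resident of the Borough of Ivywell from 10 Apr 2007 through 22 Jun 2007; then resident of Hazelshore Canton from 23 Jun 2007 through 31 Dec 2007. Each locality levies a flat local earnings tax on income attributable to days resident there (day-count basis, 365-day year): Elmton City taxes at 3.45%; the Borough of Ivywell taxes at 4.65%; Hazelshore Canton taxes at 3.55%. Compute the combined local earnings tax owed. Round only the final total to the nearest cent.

Elmton City, 1 Jan – 9 Apr 2007: 99 days → €102,000 × 3.45% × 99/365 = €954.4685
The Borough of Ivywell, 10 Apr – 22 Jun 2007: 74 days → €102,000 × 4.65% × 74/365 = €961.5945
Hazelshore Canton, 23 Jun – 31 Dec 2007: 192 days → €102,000 × 3.55% × 192/365 = €1,904.7452
Total = €3,820.8082

€3,820.81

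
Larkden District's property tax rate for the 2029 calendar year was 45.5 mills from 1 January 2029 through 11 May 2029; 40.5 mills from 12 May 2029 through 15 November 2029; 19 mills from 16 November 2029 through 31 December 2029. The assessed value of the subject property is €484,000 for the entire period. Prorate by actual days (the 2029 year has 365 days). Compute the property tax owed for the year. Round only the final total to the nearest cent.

1 January – 11 May 2029: 131 days at 45.5 mills → €484,000 × 4.55% × 131/365 = €7,903.7863
12 May – 15 November 2029: 188 days at 40.5 mills → €484,000 × 4.05% × 188/365 = €10,096.3726
16 November – 31 December 2029: 46 days at 19 mills → €484,000 × 1.9% × 46/365 = €1,158.9479
Total = €19,159.1068

€19,159.11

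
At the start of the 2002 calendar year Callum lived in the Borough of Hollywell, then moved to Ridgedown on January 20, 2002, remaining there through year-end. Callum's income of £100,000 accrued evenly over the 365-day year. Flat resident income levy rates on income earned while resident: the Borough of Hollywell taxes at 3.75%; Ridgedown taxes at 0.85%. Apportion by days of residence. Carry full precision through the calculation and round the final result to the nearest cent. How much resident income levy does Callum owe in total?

The Borough of Hollywell, January 1 – January 19, 2002: 19 days → £100,000 × 3.75% × 19/365 = £195.2055
Ridgedown, January 20 – December 31, 2002: 346 days → £100,000 × 0.85% × 346/365 = £805.7534
Total = £1,000.9589

£1,000.96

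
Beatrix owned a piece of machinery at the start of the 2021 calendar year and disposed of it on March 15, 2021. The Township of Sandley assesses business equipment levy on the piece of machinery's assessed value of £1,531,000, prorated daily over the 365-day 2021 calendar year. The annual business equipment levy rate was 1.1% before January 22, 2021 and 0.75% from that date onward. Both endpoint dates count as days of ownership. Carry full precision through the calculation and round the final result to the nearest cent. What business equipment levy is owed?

£2,636.26

January 1 – January 21, 2021: 21 days at 1.1% → £1,531,000 × 1.1% × 21/365 = £968.9342
January 22 – March 15, 2021: 53 days at 0.75% → £1,531,000 × 0.75% × 53/365 = £1,667.3219
Total = £2,636.2562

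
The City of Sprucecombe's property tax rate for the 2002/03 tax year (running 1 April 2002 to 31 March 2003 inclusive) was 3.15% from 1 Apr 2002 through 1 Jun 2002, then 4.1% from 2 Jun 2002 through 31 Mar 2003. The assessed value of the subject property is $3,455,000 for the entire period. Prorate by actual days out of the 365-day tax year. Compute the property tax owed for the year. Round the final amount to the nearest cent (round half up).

$136,079.67

1 Apr – 1 Jun 2002: 62 days at 3.15% → $3,455,000 × 3.15% × 62/365 = $18,486.6164
2 Jun 2002 – 31 Mar 2003: 303 days at 4.1% → $3,455,000 × 4.1% × 303/365 = $117,593.0548
Total = $136,079.6712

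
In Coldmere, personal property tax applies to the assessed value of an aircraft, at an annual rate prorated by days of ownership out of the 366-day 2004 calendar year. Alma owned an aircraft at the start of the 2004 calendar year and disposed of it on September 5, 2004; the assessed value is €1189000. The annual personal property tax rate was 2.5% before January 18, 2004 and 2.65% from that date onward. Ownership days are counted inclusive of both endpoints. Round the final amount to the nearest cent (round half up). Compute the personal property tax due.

€21353.27

January 1 – January 17, 2004: 17 days at 2.5% → €1189000 × 2.5% × 17/366 = €1380.6694
January 18 – September 5, 2004: 232 days at 2.65% → €1189000 × 2.65% × 232/366 = €19972.6011
Total = €21353.2705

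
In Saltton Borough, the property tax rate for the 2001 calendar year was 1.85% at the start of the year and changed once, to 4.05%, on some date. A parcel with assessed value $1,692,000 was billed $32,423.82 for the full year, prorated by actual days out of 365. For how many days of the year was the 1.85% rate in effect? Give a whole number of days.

354 days

Let d = days at the first rate; then 365 − d days at the second rate.
$1,692,000 × [1.85%·d + 4.05%·(365−d)] / 365 = $32,423.82
Solving gives d = 354, so the new rate took effect on 21 Dec 2001.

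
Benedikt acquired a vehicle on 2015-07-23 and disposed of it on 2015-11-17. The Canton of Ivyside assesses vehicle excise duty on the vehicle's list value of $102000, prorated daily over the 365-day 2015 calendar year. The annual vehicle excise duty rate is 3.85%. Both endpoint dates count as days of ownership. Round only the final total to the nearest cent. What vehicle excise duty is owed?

$1269.55

Days held (2015-07-23 to 2015-11-17): 118 out of 365
Tax = $102000 × 3.85% × 118/365 = $1269.5507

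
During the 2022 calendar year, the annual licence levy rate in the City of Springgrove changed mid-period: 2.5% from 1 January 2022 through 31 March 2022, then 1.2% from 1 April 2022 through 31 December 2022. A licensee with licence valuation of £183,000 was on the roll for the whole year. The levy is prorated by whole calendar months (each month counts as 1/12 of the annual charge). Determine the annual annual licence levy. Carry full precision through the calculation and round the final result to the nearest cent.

1 January – 31 March 2022: 3 months at 2.5% → £183,000 × 2.5% × 3/12 = £1,143.7500
1 April – 31 December 2022: 9 months at 1.2% → £183,000 × 1.2% × 9/12 = £1,647.0000
Total = £2,790.7500

£2,790.75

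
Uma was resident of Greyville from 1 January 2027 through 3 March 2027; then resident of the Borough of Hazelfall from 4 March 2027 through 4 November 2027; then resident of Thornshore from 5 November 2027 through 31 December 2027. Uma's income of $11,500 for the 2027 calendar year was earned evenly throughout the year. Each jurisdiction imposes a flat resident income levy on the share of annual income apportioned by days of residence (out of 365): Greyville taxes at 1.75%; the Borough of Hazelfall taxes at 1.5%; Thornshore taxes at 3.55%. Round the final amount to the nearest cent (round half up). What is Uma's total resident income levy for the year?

Greyville, 1 January – 3 March 2027: 62 days → $11,500 × 1.75% × 62/365 = $34.1849
The Borough of Hazelfall, 4 March – 4 November 2027: 246 days → $11,500 × 1.5% × 246/365 = $116.2603
Thornshore, 5 November – 31 December 2027: 57 days → $11,500 × 3.55% × 57/365 = $63.7541
Total = $214.1993

$214.20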